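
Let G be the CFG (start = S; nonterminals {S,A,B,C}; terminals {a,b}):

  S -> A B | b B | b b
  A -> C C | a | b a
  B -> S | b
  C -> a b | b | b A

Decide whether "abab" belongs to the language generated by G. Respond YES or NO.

CNF form of G:
  S -> A B | T0 B | T0 T0
  A -> C C | T0 T1 | a
  B -> A B | T0 B | T0 T0 | b
  C -> T0 A | T1 T0 | b
  T0 -> b
  T1 -> a

CYK fill:
  T[0,0] 'a' = {A,T1}  orig:{A}
  T[1,1] 'b' = {B,C,T0}  orig:{B,C}
  T[2,2] 'a' = {A,T1}  orig:{A}
  T[3,3] 'b' = {B,C,T0}  orig:{B,C}
  T[0,1] 'ab' = {B,C,S}
  T[1,2] 'ba' = {A,C}
  T[2,3] 'ab' = {B,C,S}
  T[0,2] 'aba' = ∅
  T[1,3] 'bab' = {A,B,S}
  T[0,3] 'abab' = {A,B,S}

S ∈ T[0,3] ⇒ YES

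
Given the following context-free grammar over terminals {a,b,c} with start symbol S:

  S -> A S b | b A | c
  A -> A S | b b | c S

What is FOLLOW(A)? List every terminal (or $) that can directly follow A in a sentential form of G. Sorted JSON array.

Compute FIRST by fixpoint:
iter 1:
  A via A→b b: +{b}
  A via A→c S: +{c}
  S via S→A S b: +{b,c}
  FIRST(S)={b,c}  FIRST(A)={b,c}
iter 2: (stable)
  FIRST(S)={b,c}  FIRST(A)={b,c}

Compute FOLLOW by fixpoint:
initialize: $ ∈ FOLLOW(S)
pass 1:
  A→A S: FOLLOW(A) ⊇ FIRST(S) = {b,c}; new: +{b,c}
  A→A S: FOLLOW(S) ⊇ FOLLOW(A) ⊇ {b,c}; new: +{b,c}
  S→b A: FOLLOW(A) ⊇ FOLLOW(S) ⊇ {$,b,c}; new: +{$}
  FOLLOW[S]={$,b,c}  FOLLOW[A]={$,b,c}
pass 2: done
  FOLLOW[S]={$,b,c}  FOLLOW[A]={$,b,c}

FOLLOW(A) = ["$", "b", "c"]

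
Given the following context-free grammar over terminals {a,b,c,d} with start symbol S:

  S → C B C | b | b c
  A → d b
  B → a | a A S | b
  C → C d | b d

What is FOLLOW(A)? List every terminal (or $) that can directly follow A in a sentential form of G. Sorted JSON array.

Compute FIRST by fixpoint:
iter 1:
  A via A→d b: +{d}
  B via B→a: +{a}
  B via B→b: +{b}
  C via C→b d: +{b}
  S via S→C B C: +{b}
  FIRST(S)={b}  FIRST(A)={d}  FIRST(B)={a,b}  FIRST(C)={b}
iter 2: (stable)
  FIRST(S)={b}  FIRST(A)={d}  FIRST(B)={a,b}  FIRST(C)={b}

FOLLOW sets:
seed FOLLOW(S) with $
iter 1:
  B→a A S: FOLLOW(A) ⊇ FIRST(S) = {b}; new: +{b}
  C→C d: FOLLOW(C) ⊇ FIRST(d) = {d}; new: +{d}
  S→C B C: FOLLOW(C) ⊇ FIRST(B) = {a,b}; new: +{a,b}
  S→C B C: FOLLOW(B) ⊇ FIRST(C) = {b}; new: +{b}
  S→C B C: FOLLOW(C) ⊇ FOLLOW(S) ⊇ {$}; new: +{$}
  FOLLOW(S)={$}  FOLLOW(A)={b}  FOLLOW(B)={b}  FOLLOW(C)={$,a,b,d}
iter 2:
  B→a A S: FOLLOW(S) ⊇ FOLLOW(B) ⊇ {b}; new: +{b}
  FOLLOW(S)={$,b}  FOLLOW(A)={b}  FOLLOW(B)={b}  FOLLOW(C)={$,a,b,d}
iter 3: done
  FOLLOW(S)={$,b}  FOLLOW(A)={b}  FOLLOW(B)={b}  FOLLOW(C)={$,a,b,d}

FOLLOW(A) = ["b"]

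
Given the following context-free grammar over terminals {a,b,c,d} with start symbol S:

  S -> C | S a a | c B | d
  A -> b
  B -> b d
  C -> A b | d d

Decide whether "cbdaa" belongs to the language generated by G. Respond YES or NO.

Convert to CNF:
  S -> A T0 | S X4 | T1 T1 | T3 B | d
  A -> b
  B -> T0 T1
  C -> A T0 | T1 T1
  T0 -> b
  T1 -> d
  T2 -> a
  T3 -> c
  X4 -> T2 T2

CYK table (by increasing span):
  [0..0]={T3}  "c"  orig:{}
  [1..1]={A,T0}  "b"  orig:{A}
  [2..2]={S,T1}  "d"  orig:{S}
  [3..3]={T2}  "a"  orig:{}
  [4..4]={T2}  "a"  orig:{}
  [0..1]=∅  "cb"
  [1..2]={B}  "bd"
  [2..3]=∅  "da"
  [3..4]={X4}  "aa"  orig:{}
  [0..2]={S}  "cbd"
  [1..3]=∅  "bda"
  [2..4]={S}  "daa"
  [0..3]=∅  "cbda"
  [1..4]=∅  "bdaa"
  [0..4]={S}  "cbdaa"

S ∈ T[0,4] ⇒ YES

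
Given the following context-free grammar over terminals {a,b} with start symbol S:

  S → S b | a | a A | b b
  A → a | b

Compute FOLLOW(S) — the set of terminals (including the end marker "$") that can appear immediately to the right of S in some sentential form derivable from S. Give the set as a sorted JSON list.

FIRST iteration:
round 1:
  A via A→a: +{a}
  A via A→b: +{b}
  S via S→a: +{a}
  S via S→b b: +{b}
  S: {a,b}  A: {a,b}
round 2: (no change)
  S: {a,b}  A: {a,b}

Compute FOLLOW by fixpoint:
FOLLOW(S) := {$}
pass 1:
  S→S b: FOLLOW(S) ⊇ FIRST(b) = {b}; new: +{b}
  S→a A: FOLLOW(A) ⊇ FOLLOW(S) ⊇ {$,b}; new: +{$,b}
  S: {$,b}  A: {$,b}
pass 2: done
  S: {$,b}  A: {$,b}

FOLLOW(S) = ["$", "b"]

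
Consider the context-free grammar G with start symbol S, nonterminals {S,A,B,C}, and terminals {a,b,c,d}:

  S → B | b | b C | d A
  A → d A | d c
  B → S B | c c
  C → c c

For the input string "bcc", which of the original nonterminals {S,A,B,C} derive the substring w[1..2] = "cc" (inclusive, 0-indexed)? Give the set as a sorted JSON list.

CNF form of G:
  S -> S B | T0 A | T1 T1 | T2 C | b
  A -> T0 A | T0 T1
  B -> S B | T1 T1
  C -> T1 T1
  T0 -> d
  T1 -> c
  T2 -> b

CYK fill — only the sub-triangle for w[1..2]:
  [1..1]={T1}  "c"  orig:{}
  [2..2]={T1}  "c"  orig:{}
  [1..2]={B,C,S}  "cc"

Original NTs in T[1,2] deriving "cc": ["B", "C", "S"]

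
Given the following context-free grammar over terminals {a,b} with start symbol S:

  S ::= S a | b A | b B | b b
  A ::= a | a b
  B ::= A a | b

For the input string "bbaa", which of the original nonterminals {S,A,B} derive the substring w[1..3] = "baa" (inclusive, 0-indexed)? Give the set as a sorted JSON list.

CNF form of G:
  S -> S T0 | T1 A | T1 B | T1 T1
  A -> T0 T1 | a
  B -> A T0 | b
  T0 -> a
  T1 -> b

CYK fill, restricted to cells inside w[1..3]:
  [1..1]={B,T1}  "b"  orig:{B}
  [2..2]={A,T0}  "a"  orig:{A}
  [3..3]={A,T0}  "a"  orig:{A}
  [1..2]={S}  "ba"
  [2..3]={B}  "aa"
  [1..3]={S}  "baa"

Original NTs in T[1,3] deriving "baa": ["S"]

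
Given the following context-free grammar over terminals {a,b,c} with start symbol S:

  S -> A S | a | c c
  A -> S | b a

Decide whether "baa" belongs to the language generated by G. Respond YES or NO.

Convert to CNF:
  S -> A S | T2 T2 | a
  A -> A S | T0 T1 | T2 T2 | a
  T0 -> b
  T1 -> a
  T2 -> c

CYK fill:
  cell(0,0) b: {T0}  orig:{}
  cell(1,1) a: {A,S,T1}  orig:{A,S}
  cell(2,2) a: {A,S,T1}  orig:{A,S}
  cell(0,1) ba: {A}
  cell(1,2) aa: {A,S}
  cell(0,2) baa: {A,S}

S ∈ T[0,2] ⇒ YES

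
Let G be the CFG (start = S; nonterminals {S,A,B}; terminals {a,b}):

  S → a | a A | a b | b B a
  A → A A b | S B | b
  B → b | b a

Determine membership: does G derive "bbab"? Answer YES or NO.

CNF form of G:
  S -> T0 X3 | T1 A | T1 T0 | a
  A -> A X2 | S B | b
  B -> T0 T1 | b
  T0 -> b
  T1 -> a
  X2 -> A T0
  X3 -> B T1

CYK fill:
  T[0,0] 'b' = {A,B,T0}  orig:{A,B}
  T[1,1] 'b' = {A,B,T0}  orig:{A,B}
  T[2,2] 'a' = {S,T1}  orig:{S}
  T[3,3] 'b' = {A,B,T0}  orig:{A,B}
  T[0,1] 'bb' = {X2}  orig:{}
  T[1,2] 'ba' = {B,X3}  orig:{B}
  T[2,3] 'ab' = {A,S}
  T[0,2] 'bba' = {S}
  T[1,3] 'bab' = ∅
  T[0,3] 'bbab' = {A}

S ∉ T[0,3] ⇒ NO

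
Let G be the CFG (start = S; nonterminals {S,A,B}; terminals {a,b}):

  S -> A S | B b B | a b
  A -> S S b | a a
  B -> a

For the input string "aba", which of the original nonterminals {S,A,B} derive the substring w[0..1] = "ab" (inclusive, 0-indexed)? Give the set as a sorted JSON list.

CNF form of G:
  S -> A S | B X3 | T1 T0
  A -> S X2 | T1 T1
  B -> a
  T0 -> b
  T1 -> a
  X2 -> S T0
  X3 -> T0 B

Fill CYK table bottom-up, restricted to cells inside w[0..1]:
  T[0,0] 'a' = {B,T1}  orig:{B}
  T[1,1] 'b' = {T0}  orig:{}
  T[0,1] 'ab' = {S}

Original NTs in T[0,1] deriving "ab": ["S"]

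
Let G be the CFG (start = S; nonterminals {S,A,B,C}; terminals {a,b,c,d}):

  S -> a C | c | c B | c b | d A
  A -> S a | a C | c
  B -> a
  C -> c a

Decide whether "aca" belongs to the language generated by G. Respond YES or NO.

Convert to CNF:
  S -> T0 C | T1 B | T1 T2 | T3 A | c
  A -> S T0 | T0 C | c
  B -> a
  C -> T1 T0
  T0 -> a
  T1 -> c
  T2 -> b
  T3 -> d

Fill CYK table bottom-up:
  T[0,0] 'a' = {B,T0}  orig:{B}
  T[1,1] 'c' = {A,S,T1}  orig:{A,S}
  T[2,2] 'a' = {B,T0}  orig:{B}
  T[0,1] 'ac' = ∅
  T[1,2] 'ca' = {A,C,S}
  T[0,2] 'aca' = {A,S}

S ∈ T[0,2] ⇒ YES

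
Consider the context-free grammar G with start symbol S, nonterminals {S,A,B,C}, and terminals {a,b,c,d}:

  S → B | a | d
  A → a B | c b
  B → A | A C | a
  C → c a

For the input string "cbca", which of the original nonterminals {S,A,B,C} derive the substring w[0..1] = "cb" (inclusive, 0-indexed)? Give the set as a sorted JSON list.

CNF form of G:
  S -> A C | T0 B | T1 T2 | a | d
  A -> T0 B | T1 T2
  B -> A C | T0 B | T1 T2 | a
  C -> T1 T0
  T0 -> a
  T1 -> c
  T2 -> b

CYK table (by increasing span) — only the sub-triangle for w[0..1]:
  cell(0,0) c: {T1}  orig:{}
  cell(1,1) b: {T2}  orig:{}
  cell(0,1) cb: {A,B,S}

Original NTs in T[0,1] deriving "cb": ["A", "B", "S"]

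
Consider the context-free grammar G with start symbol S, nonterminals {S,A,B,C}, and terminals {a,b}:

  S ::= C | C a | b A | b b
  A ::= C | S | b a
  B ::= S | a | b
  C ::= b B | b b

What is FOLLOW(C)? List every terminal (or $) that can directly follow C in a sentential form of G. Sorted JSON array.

Compute FIRST by fixpoint:
pass 1:
  A via A→b a: +{b}
  B via B→a: +{a}
  B via B→b: +{b}
  C via C→b B: +{b}
  S via S→C: +{b}
  FIRST[S]={b}  FIRST[A]={b}  FIRST[B]={a,b}  FIRST[C]={b}
pass 2: (no change)
  FIRST[S]={b}  FIRST[A]={b}  FIRST[B]={a,b}  FIRST[C]={b}

FOLLOW sets:
FOLLOW(S) := {$}
[1]
  S→C: FOLLOW(C) ⊇ FOLLOW(S) ⊇ {$}; new: +{$}
  S→C a: FOLLOW(C) ⊇ FIRST(a) = {a}; new: +{a}
  S→b A: FOLLOW(A) ⊇ FOLLOW(S) ⊇ {$}; new: +{$}
  FOLLOW[S]={$}  FOLLOW[A]={$}  FOLLOW[B]={}  FOLLOW[C]={$,a}
[2]
  C→b B: FOLLOW(B) ⊇ FOLLOW(C) ⊇ {$,a}; new: +{$,a}
  FOLLOW[S]={$}  FOLLOW[A]={$}  FOLLOW[B]={$,a}  FOLLOW[C]={$,a}
[3]
  B→S: FOLLOW(S) ⊇ FOLLOW(B) ⊇ {$,a}; new: +{a}
  S→b A: FOLLOW(A) ⊇ FOLLOW(S) ⊇ {$,a}; new: +{a}
  FOLLOW[S]={$,a}  FOLLOW[A]={$,a}  FOLLOW[B]={$,a}  FOLLOW[C]={$,a}
[4] done
  FOLLOW[S]={$,a}  FOLLOW[A]={$,a}  FOLLOW[B]={$,a}  FOLLOW[C]={$,a}

FOLLOW(C) = ["$", "a"]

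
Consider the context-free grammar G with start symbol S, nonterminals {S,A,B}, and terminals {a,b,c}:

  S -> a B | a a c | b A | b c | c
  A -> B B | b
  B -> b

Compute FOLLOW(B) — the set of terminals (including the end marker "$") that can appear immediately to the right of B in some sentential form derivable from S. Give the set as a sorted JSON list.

Compute FIRST by fixpoint:
iter 1:
  A via A→b: +{b}
  B via B→b: +{b}
  S via S→a B: +{a}
  S via S→b A: +{b}
  S via S→c: +{c}
  FIRST(S)={a,b,c}  FIRST(A)={b}  FIRST(B)={b}
iter 2: (stable)
  FIRST(S)={a,b,c}  FIRST(A)={b}  FIRST(B)={b}

FOLLOW sets:
initialize: $ ∈ FOLLOW(S)
iter 1:
  A→B B: FOLLOW(B) ⊇ FIRST(B) = {b}; new: +{b}
  S→a B: FOLLOW(B) ⊇ FOLLOW(S) ⊇ {$}; new: +{$}
  S→b A: FOLLOW(A) ⊇ FOLLOW(S) ⊇ {$}; new: +{$}
  FOLLOW(S)={$}  FOLLOW(A)={$}  FOLLOW(B)={$,b}
iter 2: (no change)
  FOLLOW(S)={$}  FOLLOW(A)={$}  FOLLOW(B)={$,b}

FOLLOW(B) = ["$", "b"]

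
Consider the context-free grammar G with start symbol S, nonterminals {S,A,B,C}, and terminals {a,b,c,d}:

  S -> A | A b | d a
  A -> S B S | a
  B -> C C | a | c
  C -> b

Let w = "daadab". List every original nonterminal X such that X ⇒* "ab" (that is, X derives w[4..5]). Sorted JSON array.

Convert to CNF:
  S -> A T0 | S X4 | T1 T2 | a
  A -> S X3 | a
  B -> C C | a | c
  C -> b
  T0 -> b
  T1 -> d
  T2 -> a
  X3 -> B S
  X4 -> B S

CYK fill, restricted to cells inside w[4..5]:
  cell(4,4) a: {A,B,S,T2}  orig:{A,B,S}
  cell(5,5) b: {C,T0}  orig:{C}
  cell(4,5) ab: {S}

Original NTs in T[4,5] deriving "ab": ["S"]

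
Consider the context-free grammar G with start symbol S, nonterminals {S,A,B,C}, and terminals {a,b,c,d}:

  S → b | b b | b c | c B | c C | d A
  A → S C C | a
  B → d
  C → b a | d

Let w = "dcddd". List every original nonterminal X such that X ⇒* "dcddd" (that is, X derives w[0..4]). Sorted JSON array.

CNF form of G:
  S -> T0 T0 | T0 T2 | T2 B | T2 C | T3 A | b
  A -> S X4 | a
  B -> d
  C -> T0 T1 | d
  T0 -> b
  T1 -> a
  T2 -> c
  T3 -> d
  X4 -> C C

Fill CYK table bottom-up — only the sub-triangle for w[0..4]:
  [0..0]={B,C,T3}  "d"  orig:{B,C}
  [1..1]={T2}  "c"  orig:{}
  [2..2]={B,C,T3}  "d"  orig:{B,C}
  [3..3]={B,C,T3}  "d"  orig:{B,C}
  [4..4]={B,C,T3}  "d"  orig:{B,C}
  [0..1]=∅  "dc"
  [1..2]={S}  "cd"
  [2..3]={X4}  "dd"  orig:{}
  [3..4]={X4}  "dd"  orig:{}
  [0..2]=∅  "dcd"
  [1..3]=∅  "cdd"
  [2..4]=∅  "ddd"
  [0..3]=∅  "dcdd"
  [1..4]={A}  "cddd"
  [0..4]={S}  "dcddd"

Original NTs in T[0,4] deriving "dcddd": ["S"]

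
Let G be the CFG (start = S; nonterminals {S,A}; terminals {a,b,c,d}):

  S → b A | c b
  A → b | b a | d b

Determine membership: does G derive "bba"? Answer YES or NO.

Convert to CNF:
  S -> T0 A | T3 T0
  A -> T0 T1 | T2 T0 | b
  T0 -> b
  T1 -> a
  T2 -> d
  T3 -> c

CYK fill:
  T[0,0] 'b' = {A,T0}  orig:{A}
  T[1,1] 'b' = {A,T0}  orig:{A}
  T[2,2] 'a' = {T1}  orig:{}
  T[0,1] 'bb' = {S}
  T[1,2] 'ba' = {A}
  T[0,2] 'bba' = {S}

S ∈ T[0,2] ⇒ YES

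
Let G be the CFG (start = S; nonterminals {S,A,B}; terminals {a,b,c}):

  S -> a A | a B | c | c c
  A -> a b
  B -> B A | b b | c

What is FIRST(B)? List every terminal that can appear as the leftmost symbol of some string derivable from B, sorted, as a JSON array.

Compute FIRST by fixpoint:
pass 1:
  A via A→a b: +{a}
  B via B→b b: +{b}
  B via B→c: +{c}
  S via S→a A: +{a}
  S via S→c: +{c}
  FIRST(S)={a,c}  FIRST(A)={a}  FIRST(B)={b,c}
pass 2: (stable)
  FIRST(S)={a,c}  FIRST(A)={a}  FIRST(B)={b,c}

FIRST(B) = ["b", "c"]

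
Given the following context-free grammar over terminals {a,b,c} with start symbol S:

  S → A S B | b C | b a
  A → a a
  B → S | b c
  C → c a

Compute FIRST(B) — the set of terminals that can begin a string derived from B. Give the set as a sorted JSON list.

FIRST iteration:
round 1:
  A via A→a a: +{a}
  B via B→b c: +{b}
  C via C→c a: +{c}
  S via S→A S B: +{a}
  S via S→b C: +{b}
  FIRST(S)={a,b}  FIRST(A)={a}  FIRST(B)={b}  FIRST(C)={c}
round 2:
  B via B→S: +{a}
  FIRST(S)={a,b}  FIRST(A)={a}  FIRST(B)={a,b}  FIRST(C)={c}
round 3: done
  FIRST(S)={a,b}  FIRST(A)={a}  FIRST(B)={a,b}  FIRST(C)={c}

FIRST(B) = ["a", "b"]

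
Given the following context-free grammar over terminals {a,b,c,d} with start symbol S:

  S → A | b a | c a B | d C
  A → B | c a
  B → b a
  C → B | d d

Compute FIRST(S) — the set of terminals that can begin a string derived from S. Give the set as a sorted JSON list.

FIRST sets, iterate to fixpoint:
[1]
  A via A→c a: +{c}
  B via B→b a: +{b}
  C via C→B: +{b}
  C via C→d d: +{d}
  S via S→A: +{c}
  S via S→b a: +{b}
  S via S→d C: +{d}
  FIRST[S]={b,c,d}  FIRST[A]={c}  FIRST[B]={b}  FIRST[C]={b,d}
[2]
  A via A→B: +{b}
  FIRST[S]={b,c,d}  FIRST[A]={b,c}  FIRST[B]={b}  FIRST[C]={b,d}
[3] (stable)
  FIRST[S]={b,c,d}  FIRST[A]={b,c}  FIRST[B]={b}  FIRST[C]={b,d}

FIRST(S) = ["b", "c", "d"]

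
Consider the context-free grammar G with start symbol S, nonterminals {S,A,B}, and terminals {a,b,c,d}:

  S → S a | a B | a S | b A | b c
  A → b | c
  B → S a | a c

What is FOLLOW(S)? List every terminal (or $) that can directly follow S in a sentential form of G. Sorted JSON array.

Compute FIRST by fixpoint:
iter 1:
  A via A→b: +{b}
  A via A→c: +{c}
  B via B→a c: +{a}
  S via S→a B: +{a}
  S via S→b A: +{b}
  S: {a,b}  A: {b,c}  B: {a}
iter 2:
  B via B→S a: +{b}
  S: {a,b}  A: {b,c}  B: {a,b}
iter 3: — fixpoint
  S: {a,b}  A: {b,c}  B: {a,b}

FOLLOW iteration:
FOLLOW(S) := {$}
pass 1:
  B→S a: FOLLOW(S) ⊇ FIRST(a) = {a}; new: +{a}
  S→a B: FOLLOW(B) ⊇ FOLLOW(S) ⊇ {$,a}; new: +{$,a}
  S→b A: FOLLOW(A) ⊇ FOLLOW(S) ⊇ {$,a}; new: +{$,a}
  S: {$,a}  A: {$,a}  B: {$,a}
pass 2: — fixpoint
  S: {$,a}  A: {$,a}  B: {$,a}

FOLLOW(S) = ["$", "a"]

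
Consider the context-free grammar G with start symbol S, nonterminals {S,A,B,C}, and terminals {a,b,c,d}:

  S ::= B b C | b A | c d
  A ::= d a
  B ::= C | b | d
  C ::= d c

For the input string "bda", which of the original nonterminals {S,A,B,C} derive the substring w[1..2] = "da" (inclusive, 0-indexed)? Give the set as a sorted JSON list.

CNF form of G:
  S -> B X4 | T2 T0 | T3 A
  A -> T0 T1
  B -> T0 T2 | b | d
  C -> T0 T2
  T0 -> d
  T1 -> a
  T2 -> c
  T3 -> b
  X4 -> T3 C

Fill CYK table bottom-up, restricted to cells inside w[1..2]:
  [1..1]={B,T0}  "d"  orig:{B}
  [2..2]={T1}  "a"  orig:{}
  [1..2]={A}  "da"

Original NTs in T[1,2] deriving "da": ["A"]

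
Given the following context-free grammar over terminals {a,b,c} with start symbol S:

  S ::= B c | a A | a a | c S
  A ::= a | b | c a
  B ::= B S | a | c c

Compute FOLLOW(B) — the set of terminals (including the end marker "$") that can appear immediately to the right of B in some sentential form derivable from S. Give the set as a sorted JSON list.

Compute FIRST by fixpoint:
iter 1:
  A via A→a: +{a}
  A via A→b: +{b}
  A via A→c a: +{c}
  B via B→a: +{a}
  B via B→c c: +{c}
  S via S→B c: +{a,c}
  S: {a,c}  A: {a,b,c}  B: {a,c}
iter 2: — fixpoint
  S: {a,c}  A: {a,b,c}  B: {a,c}

FOLLOW sets:
seed FOLLOW(S) with $
[1]
  B→B S: FOLLOW(B) ⊇ FIRST(S) = {a,c}; new: +{a,c}
  B→B S: FOLLOW(S) ⊇ FOLLOW(B) ⊇ {a,c}; new: +{a,c}
  S→a A: FOLLOW(A) ⊇ FOLLOW(S) ⊇ {$,a,c}; new: +{$,a,c}
  FOLLOW[S]={$,a,c}  FOLLOW[A]={$,a,c}  FOLLOW[B]={a,c}
[2] — fixpoint
  FOLLOW[S]={$,a,c}  FOLLOW[A]={$,a,c}  FOLLOW[B]={a,c}

FOLLOW(B) = ["a", "c"]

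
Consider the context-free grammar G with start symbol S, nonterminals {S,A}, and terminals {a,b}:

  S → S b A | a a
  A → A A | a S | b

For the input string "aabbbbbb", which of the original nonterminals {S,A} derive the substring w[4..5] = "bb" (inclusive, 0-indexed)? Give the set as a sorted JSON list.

Convert to CNF:
  S -> S X2 | T0 T0
  A -> A A | T0 S | b
  T0 -> a
  T1 -> b
  X2 -> T1 A

Fill CYK table bottom-up (cells [i..j] with 4 ≤ i ≤ j ≤ 5 only):
  cell(4,4) b: {A,T1}  orig:{A}
  cell(5,5) b: {A,T1}  orig:{A}
  cell(4,5) bb: {A,X2}  orig:{A}

Original NTs in T[4,5] deriving "bb": ["A"]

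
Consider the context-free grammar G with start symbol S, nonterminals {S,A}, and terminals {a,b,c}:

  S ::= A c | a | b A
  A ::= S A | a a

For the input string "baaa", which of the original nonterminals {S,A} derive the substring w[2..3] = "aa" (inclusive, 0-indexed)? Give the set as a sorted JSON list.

CNF form of G:
  S -> A T1 | T2 A | a
  A -> S A | T0 T0
  T0 -> a
  T1 -> c
  T2 -> b

CYK fill (cells [i..j] with 2 ≤ i ≤ j ≤ 3 only):
  cell(2,2) a: {S,T0}  orig:{S}
  cell(3,3) a: {S,T0}  orig:{S}
  cell(2,3) aa: {A}

Original NTs in T[2,3] deriving "aa": ["A"]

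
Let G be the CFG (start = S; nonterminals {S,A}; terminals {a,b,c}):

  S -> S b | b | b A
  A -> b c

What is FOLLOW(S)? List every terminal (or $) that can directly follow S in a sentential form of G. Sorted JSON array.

Compute FIRST by fixpoint:
round 1:
  A via A→b c: +{b}
  S via S→b: +{b}
  S: {b}  A: {b}
round 2: (stable)
  S: {b}  A: {b}

FOLLOW iteration:
FOLLOW(S) := {$}
pass 1:
  S→S b: FOLLOW(S) ⊇ FIRST(b) = {b}; new: +{b}
  S→b A: FOLLOW(A) ⊇ FOLLOW(S) ⊇ {$,b}; new: +{$,b}
  FOLLOW(S)={$,b}  FOLLOW(A)={$,b}
pass 2: (no change)
  FOLLOW(S)={$,b}  FOLLOW(A)={$,b}

FOLLOW(S) = ["$", "b"]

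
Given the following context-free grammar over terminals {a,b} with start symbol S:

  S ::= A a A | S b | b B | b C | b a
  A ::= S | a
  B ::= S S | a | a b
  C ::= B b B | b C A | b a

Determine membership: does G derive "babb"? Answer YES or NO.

Convert to CNF:
  S -> A X5 | S T1 | T1 B | T1 C | T1 T0
  A -> A X2 | S T1 | T1 B | T1 C | T1 T0 | a
  B -> S S | T0 T1 | a
  C -> B X3 | T1 T0 | T1 X4
  T0 -> a
  T1 -> b
  X2 -> T0 A
  X3 -> T1 B
  X4 -> C A
  X5 -> T0 A

CYK fill:
  cell(0,0) b: {T1}  orig:{}
  cell(1,1) a: {A,B,T0}  orig:{A,B}
  cell(2,2) b: {T1}  orig:{}
  cell(3,3) b: {T1}  orig:{}
  cell(0,1) ba: {A,C,S,X3}  orig:{A,C,S}
  cell(1,2) ab: {B}
  cell(2,3) bb: ∅
  cell(0,2) bab: {A,S,X3}  orig:{A,S}
  cell(1,3) abb: ∅
  cell(0,3) babb: {A,S}

S ∈ T[0,3] ⇒ YES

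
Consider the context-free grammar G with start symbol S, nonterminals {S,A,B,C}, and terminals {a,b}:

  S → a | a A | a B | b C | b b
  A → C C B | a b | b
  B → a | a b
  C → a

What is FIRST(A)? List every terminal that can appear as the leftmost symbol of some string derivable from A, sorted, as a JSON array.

FIRST iteration:
[1]
  A via A→a b: +{a}
  A via A→b: +{b}
  B via B→a: +{a}
  C via C→a: +{a}
  S via S→a: +{a}
  S via S→b C: +{b}
  S: {a,b}  A: {a,b}  B: {a}  C: {a}
[2] (no change)
  S: {a,b}  A: {a,b}  B: {a}  C: {a}

FIRST(A) = ["a", "b"]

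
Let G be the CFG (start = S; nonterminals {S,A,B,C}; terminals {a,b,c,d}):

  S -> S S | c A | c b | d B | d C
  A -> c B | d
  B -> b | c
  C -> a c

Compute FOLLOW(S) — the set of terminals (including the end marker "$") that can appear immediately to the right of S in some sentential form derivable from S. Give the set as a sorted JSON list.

FIRST sets, iterate to fixpoint:
pass 1:
  A via A→c B: +{c}
  A via A→d: +{d}
  B via B→b: +{b}
  B via B→c: +{c}
  C via C→a c: +{a}
  S via S→c A: +{c}
  S via S→d B: +{d}
  S: {c,d}  A: {c,d}  B: {b,c}  C: {a}
pass 2: done
  S: {c,d}  A: {c,d}  B: {b,c}  C: {a}

Compute FOLLOW by fixpoint:
initialize: $ ∈ FOLLOW(S)
iter 1:
  S→S S: FOLLOW(S) ⊇ FIRST(S) = {c,d}; new: +{c,d}
  S→c A: FOLLOW(A) ⊇ FOLLOW(S) ⊇ {$,c,d}; new: +{$,c,d}
  S→d B: FOLLOW(B) ⊇ FOLLOW(S) ⊇ {$,c,d}; new: +{$,c,d}
  S→d C: FOLLOW(C) ⊇ FOLLOW(S) ⊇ {$,c,d}; new: +{$,c,d}
  FOLLOW[S]={$,c,d}  FOLLOW[A]={$,c,d}  FOLLOW[B]={$,c,d}  FOLLOW[C]={$,c,d}
iter 2: (stable)
  FOLLOW[S]={$,c,d}  FOLLOW[A]={$,c,d}  FOLLOW[B]={$,c,d}  FOLLOW[C]={$,c,d}

FOLLOW(S) = ["$", "c", "d"]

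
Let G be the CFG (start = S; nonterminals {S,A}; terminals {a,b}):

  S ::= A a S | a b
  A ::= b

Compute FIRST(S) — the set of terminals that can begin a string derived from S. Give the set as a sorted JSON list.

Compute FIRST by fixpoint:
round 1:
  A via A→b: +{b}
  S via S→A a S: +{b}
  S via S→a b: +{a}
  FIRST[S]={a,b}  FIRST[A]={b}
round 2: (no change)
  FIRST[S]={a,b}  FIRST[A]={b}

FIRST(S) = ["a", "b"]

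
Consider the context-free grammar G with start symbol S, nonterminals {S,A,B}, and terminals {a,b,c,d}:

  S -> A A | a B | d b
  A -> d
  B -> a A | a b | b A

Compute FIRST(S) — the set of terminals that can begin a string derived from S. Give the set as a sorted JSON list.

FIRST sets, iterate to fixpoint:
pass 1:
  A via A→d: +{d}
  B via B→a A: +{a}
  B via B→b A: +{b}
  S via S→A A: +{d}
  S via S→a B: +{a}
  FIRST(S)={a,d}  FIRST(A)={d}  FIRST(B)={a,b}
pass 2: done
  FIRST(S)={a,d}  FIRST(A)={d}  FIRST(B)={a,b}

FIRST(S) = ["a", "d"]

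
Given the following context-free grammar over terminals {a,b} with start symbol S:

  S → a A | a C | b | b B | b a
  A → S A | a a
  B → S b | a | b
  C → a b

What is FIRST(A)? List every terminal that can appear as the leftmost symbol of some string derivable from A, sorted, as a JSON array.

Compute FIRST by fixpoint:
round 1:
  A via A→a a: +{a}
  B via B→a: +{a}
  B via B→b: +{b}
  C via C→a b: +{a}
  S via S→a A: +{a}
  S via S→b: +{b}
  S: {a,b}  A: {a}  B: {a,b}  C: {a}
round 2:
  A via A→S A: +{b}
  S: {a,b}  A: {a,b}  B: {a,b}  C: {a}
round 3: — fixpoint
  S: {a,b}  A: {a,b}  B: {a,b}  C: {a}

FIRST(A) = ["a", "b"]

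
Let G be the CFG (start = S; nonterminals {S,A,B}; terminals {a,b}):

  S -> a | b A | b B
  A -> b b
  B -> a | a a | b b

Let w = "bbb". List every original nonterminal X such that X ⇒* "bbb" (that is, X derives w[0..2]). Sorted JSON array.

CNF form of G:
  S -> T0 A | T0 B | a
  A -> T0 T0
  B -> T0 T0 | T1 T1 | a
  T0 -> b
  T1 -> a

Fill CYK table bottom-up (cells [i..j] with 0 ≤ i ≤ j ≤ 2 only):
  [0..0]={T0}  "b"  orig:{}
  [1..1]={T0}  "b"  orig:{}
  [2..2]={T0}  "b"  orig:{}
  [0..1]={A,B}  "bb"
  [1..2]={A,B}  "bb"
  [0..2]={S}  "bbb"

Original NTs in T[0,2] deriving "bbb": ["S"]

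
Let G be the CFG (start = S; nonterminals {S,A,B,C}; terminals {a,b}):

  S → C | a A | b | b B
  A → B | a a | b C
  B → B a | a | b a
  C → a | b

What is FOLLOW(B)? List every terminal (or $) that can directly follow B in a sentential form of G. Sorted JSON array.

FIRST sets, iterate to fixpoint:
iter 1:
  A via A→a a: +{a}
  A via A→b C: +{b}
  B via B→a: +{a}
  B via B→b a: +{b}
  C via C→a: +{a}
  C via C→b: +{b}
  S via S→C: +{a,b}
  S: {a,b}  A: {a,b}  B: {a,b}  C: {a,b}
iter 2: — fixpoint
  S: {a,b}  A: {a,b}  B: {a,b}  C: {a,b}

Compute FOLLOW by fixpoint:
FOLLOW(S) := {$}
[1]
  B→B a: FOLLOW(B) ⊇ FIRST(a) = {a}; new: +{a}
  S→C: FOLLOW(C) ⊇ FOLLOW(S) ⊇ {$}; new: +{$}
  S→a A: FOLLOW(A) ⊇ FOLLOW(S) ⊇ {$}; new: +{$}
  S→b B: FOLLOW(B) ⊇ FOLLOW(S) ⊇ {$}; new: +{$}
  FOLLOW[S]={$}  FOLLOW[A]={$}  FOLLOW[B]={$,a}  FOLLOW[C]={$}
[2] done
  FOLLOW[S]={$}  FOLLOW[A]={$}  FOLLOW[B]={$,a}  FOLLOW[C]={$}

FOLLOW(B) = ["$", "a"]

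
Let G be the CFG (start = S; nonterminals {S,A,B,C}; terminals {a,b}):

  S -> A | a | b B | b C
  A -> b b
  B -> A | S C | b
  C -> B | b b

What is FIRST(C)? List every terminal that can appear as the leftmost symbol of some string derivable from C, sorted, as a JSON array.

FIRST sets, iterate to fixpoint:
iter 1:
  A via A→b b: +{b}
  B via B→A: +{b}
  C via C→B: +{b}
  S via S→A: +{b}
  S via S→a: +{a}
  S: {a,b}  A: {b}  B: {b}  C: {b}
iter 2:
  B via B→S C: +{a}
  C via C→B: +{a}
  S: {a,b}  A: {b}  B: {a,b}  C: {a,b}
iter 3: — fixpoint
  S: {a,b}  A: {b}  B: {a,b}  C: {a,b}

FIRST(C) = ["a", "b"]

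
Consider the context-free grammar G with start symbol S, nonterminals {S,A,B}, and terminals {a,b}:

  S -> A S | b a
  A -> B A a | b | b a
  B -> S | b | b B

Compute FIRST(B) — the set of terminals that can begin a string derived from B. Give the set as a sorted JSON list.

FIRST iteration:
iter 1:
  A via A→b: +{b}
  B via B→b: +{b}
  S via S→A S: +{b}
  FIRST[S]={b}  FIRST[A]={b}  FIRST[B]={b}
iter 2: — fixpoint
  FIRST[S]={b}  FIRST[A]={b}  FIRST[B]={b}

FIRST(B) = ["b"]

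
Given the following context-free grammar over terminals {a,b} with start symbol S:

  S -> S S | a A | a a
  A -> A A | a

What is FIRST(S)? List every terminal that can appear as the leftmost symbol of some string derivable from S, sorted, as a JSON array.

FIRST iteration:
pass 1:
  A via A→a: +{a}
  S via S→a A: +{a}
  S: {a}  A: {a}
pass 2: (no change)
  S: {a}  A: {a}

FIRST(S) = ["a"]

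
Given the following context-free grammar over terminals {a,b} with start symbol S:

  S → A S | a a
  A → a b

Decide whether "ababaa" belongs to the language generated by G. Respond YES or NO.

Convert to CNF:
  S -> A S | T0 T0
  A -> T0 T1
  T0 -> a
  T1 -> b

Fill CYK table bottom-up:
  T[0,0] 'a' = {T0}  orig:{}
  T[1,1] 'b' = {T1}  orig:{}
  T[2,2] 'a' = {T0}  orig:{}
  T[3,3] 'b' = {T1}  orig:{}
  T[4,4] 'a' = {T0}  orig:{}
  T[5,5] 'a' = {T0}  orig:{}
  T[0,1] 'ab' = {A}
  T[1,2] 'ba' = ∅
  T[2,3] 'ab' = {A}
  T[3,4] 'ba' = ∅
  T[4,5] 'aa' = {S}
  T[0,2] 'aba' = ∅
  T[1,3] 'bab' = ∅
  T[2,4] 'aba' = ∅
  T[3,5] 'baa' = ∅
  T[0,3] 'abab' = ∅
  T[1,4] 'baba' = ∅
  T[2,5] 'abaa' = {S}
  T[0,4] 'ababa' = ∅
  T[1,5] 'babaa' = ∅
  T[0,5] 'ababaa' = {S}

S ∈ T[0,5] ⇒ YES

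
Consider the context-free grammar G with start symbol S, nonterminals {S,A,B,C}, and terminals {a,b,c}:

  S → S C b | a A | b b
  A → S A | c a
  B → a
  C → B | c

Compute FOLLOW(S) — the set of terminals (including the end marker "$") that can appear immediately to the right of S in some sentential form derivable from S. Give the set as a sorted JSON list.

Compute FIRST by fixpoint:
iter 1:
  A via A→c a: +{c}
  B via B→a: +{a}
  C via C→B: +{a}
  C via C→c: +{c}
  S via S→a A: +{a}
  S via S→b b: +{b}
  S: {a,b}  A: {c}  B: {a}  C: {a,c}
iter 2:
  A via A→S A: +{a,b}
  S: {a,b}  A: {a,b,c}  B: {a}  C: {a,c}
iter 3: — fixpoint
  S: {a,b}  A: {a,b,c}  B: {a}  C: {a,c}

Compute FOLLOW by fixpoint:
seed FOLLOW(S) with $
iter 1:
  A→S A: FOLLOW(S) ⊇ FIRST(A) = {a,b,c}; new: +{a,b,c}
  S→S C b: FOLLOW(C) ⊇ FIRST(b) = {b}; new: +{b}
  S→a A: FOLLOW(A) ⊇ FOLLOW(S) ⊇ {$,a,b,c}; new: +{$,a,b,c}
  S: {$,a,b,c}  A: {$,a,b,c}  B: {}  C: {b}
iter 2:
  C→B: FOLLOW(B) ⊇ FOLLOW(C) ⊇ {b}; new: +{b}
  S: {$,a,b,c}  A: {$,a,b,c}  B: {b}  C: {b}
iter 3: (stable)
  S: {$,a,b,c}  A: {$,a,b,c}  B: {b}  C: {b}

FOLLOW(S) = ["$", "a", "b", "c"]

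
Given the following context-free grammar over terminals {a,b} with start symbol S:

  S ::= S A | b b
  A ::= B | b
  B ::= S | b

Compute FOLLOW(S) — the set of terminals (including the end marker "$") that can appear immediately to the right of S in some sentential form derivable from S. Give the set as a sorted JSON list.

FIRST iteration:
iter 1:
  A via A→b: +{b}
  B via B→b: +{b}
  S via S→b b: +{b}
  FIRST[S]={b}  FIRST[A]={b}  FIRST[B]={b}
iter 2: (stable)
  FIRST[S]={b}  FIRST[A]={b}  FIRST[B]={b}

FOLLOW iteration:
initialize: $ ∈ FOLLOW(S)
iter 1:
  S→S A: FOLLOW(S) ⊇ FIRST(A) = {b}; new: +{b}
  S→S A: FOLLOW(A) ⊇ FOLLOW(S) ⊇ {$,b}; new: +{$,b}
  FOLLOW(S)={$,b}  FOLLOW(A)={$,b}  FOLLOW(B)={}
iter 2:
  A→B: FOLLOW(B) ⊇ FOLLOW(A) ⊇ {$,b}; new: +{$,b}
  FOLLOW(S)={$,b}  FOLLOW(A)={$,b}  FOLLOW(B)={$,b}
iter 3: done
  FOLLOW(S)={$,b}  FOLLOW(A)={$,b}  FOLLOW(B)={$,b}

FOLLOW(S) = ["$", "b"]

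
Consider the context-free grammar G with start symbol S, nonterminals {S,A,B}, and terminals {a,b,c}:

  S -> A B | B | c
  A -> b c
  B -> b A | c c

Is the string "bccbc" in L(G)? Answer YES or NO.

CNF form of G:
  S -> A B | T0 A | T1 T1 | c
  A -> T0 T1
  B -> T0 A | T1 T1
  T0 -> b
  T1 -> c

CYK table (by increasing span):
  [0..0]={T0}  "b"  orig:{}
  [1..1]={S,T1}  "c"  orig:{S}
  [2..2]={S,T1}  "c"  orig:{S}
  [3..3]={T0}  "b"  orig:{}
  [4..4]={S,T1}  "c"  orig:{S}
  [0..1]={A}  "bc"
  [1..2]={B,S}  "cc"
  [2..3]=∅  "cb"
  [3..4]={A}  "bc"
  [0..2]=∅  "bcc"
  [1..3]=∅  "ccb"
  [2..4]=∅  "cbc"
  [0..3]=∅  "bccb"
  [1..4]=∅  "ccbc"
  [0..4]=∅  "bccbc"

S ∉ T[0,4] ⇒ NO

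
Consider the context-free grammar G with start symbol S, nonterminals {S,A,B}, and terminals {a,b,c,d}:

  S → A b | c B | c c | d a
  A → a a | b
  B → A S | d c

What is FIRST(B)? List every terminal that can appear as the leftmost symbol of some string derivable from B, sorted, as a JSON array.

Compute FIRST by fixpoint:
round 1:
  A via A→a a: +{a}
  A via A→b: +{b}
  B via B→A S: +{a,b}
  B via B→d c: +{d}
  S via S→A b: +{a,b}
  S via S→c B: +{c}
  S via S→d a: +{d}
  FIRST[S]={a,b,c,d}  FIRST[A]={a,b}  FIRST[B]={a,b,d}
round 2: — fixpoint
  FIRST[S]={a,b,c,d}  FIRST[A]={a,b}  FIRST[B]={a,b,d}

FIRST(B) = ["a", "b", "d"]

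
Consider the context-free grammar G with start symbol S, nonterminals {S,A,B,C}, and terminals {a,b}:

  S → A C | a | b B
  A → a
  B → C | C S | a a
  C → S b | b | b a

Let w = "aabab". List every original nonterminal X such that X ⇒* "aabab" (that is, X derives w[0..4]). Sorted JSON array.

CNF form of G:
  S -> A C | T0 B | a
  A -> a
  B -> C S | S T0 | T0 T1 | T1 T1 | b
  C -> S T0 | T0 T1 | b
  T0 -> b
  T1 -> a

CYK table (by increasing span) (cells [i..j] with 0 ≤ i ≤ j ≤ 4 only):
  T[0,0] 'a' = {A,S,T1}  orig:{A,S}
  T[1,1] 'a' = {A,S,T1}  orig:{A,S}
  T[2,2] 'b' = {B,C,T0}  orig:{B,C}
  T[3,3] 'a' = {A,S,T1}  orig:{A,S}
  T[4,4] 'b' = {B,C,T0}  orig:{B,C}
  T[0,1] 'aa' = {B}
  T[1,2] 'ab' = {B,C,S}
  T[2,3] 'ba' = {B,C}
  T[3,4] 'ab' = {B,C,S}
  T[0,2] 'aab' = {S}
  T[1,3] 'aba' = {B,S}
  T[2,4] 'bab' = {B,S}
  T[0,3] 'aaba' = ∅
  T[1,4] 'abab' = {B,C}
  T[0,4] 'aabab' = {S}

Original NTs in T[0,4] deriving "aabab": ["S"]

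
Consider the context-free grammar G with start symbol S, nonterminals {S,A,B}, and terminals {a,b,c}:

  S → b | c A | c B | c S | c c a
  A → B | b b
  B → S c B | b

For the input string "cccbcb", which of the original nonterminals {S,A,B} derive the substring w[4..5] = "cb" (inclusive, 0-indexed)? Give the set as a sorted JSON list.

CNF form of G:
  S -> T0 A | T0 B | T0 S | T0 X5 | b
  A -> S X3 | T1 T1 | b
  B -> S X4 | b
  T0 -> c
  T1 -> b
  T2 -> a
  X3 -> T0 B
  X4 -> T0 B
  X5 -> T0 T2

CYK fill — only the sub-triangle for w[4..5]:
  [4..4]={T0}  "c"  orig:{}
  [5..5]={A,B,S,T1}  "b"  orig:{A,B,S}
  [4..5]={S,X3,X4}  "cb"  orig:{S}

Original NTs in T[4,5] deriving "cb": ["S"]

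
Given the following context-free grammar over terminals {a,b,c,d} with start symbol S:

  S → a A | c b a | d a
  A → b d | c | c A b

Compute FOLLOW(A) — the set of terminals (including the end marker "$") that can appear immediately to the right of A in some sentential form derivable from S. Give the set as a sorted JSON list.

Compute FIRST by fixpoint:
[1]
  A via A→b d: +{b}
  A via A→c: +{c}
  S via S→a A: +{a}
  S via S→c b a: +{c}
  S via S→d a: +{d}
  FIRST(S)={a,c,d}  FIRST(A)={b,c}
[2] (stable)
  FIRST(S)={a,c,d}  FIRST(A)={b,c}

FOLLOW sets:
seed FOLLOW(S) with $
pass 1:
  A→c A b: FOLLOW(A) ⊇ FIRST(b) = {b}; new: +{b}
  S→a A: FOLLOW(A) ⊇ FOLLOW(S) ⊇ {$}; new: +{$}
  FOLLOW[S]={$}  FOLLOW[A]={$,b}
pass 2: (stable)
  FOLLOW[S]={$}  FOLLOW[A]={$,b}

FOLLOW(A) = ["$", "b"]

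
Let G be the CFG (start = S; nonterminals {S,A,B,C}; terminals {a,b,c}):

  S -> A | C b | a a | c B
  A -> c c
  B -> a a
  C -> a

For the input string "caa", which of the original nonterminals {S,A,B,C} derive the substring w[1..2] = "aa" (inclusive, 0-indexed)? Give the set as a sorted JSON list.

Convert to CNF:
  S -> C T2 | T0 B | T0 T0 | T1 T1
  A -> T0 T0
  B -> T1 T1
  C -> a
  T0 -> c
  T1 -> a
  T2 -> b

CYK fill (cells [i..j] with 1 ≤ i ≤ j ≤ 2 only):
  T[1,1] 'a' = {C,T1}  orig:{C}
  T[2,2] 'a' = {C,T1}  orig:{C}
  T[1,2] 'aa' = {B,S}

Original NTs in T[1,2] deriving "aa": ["B", "S"]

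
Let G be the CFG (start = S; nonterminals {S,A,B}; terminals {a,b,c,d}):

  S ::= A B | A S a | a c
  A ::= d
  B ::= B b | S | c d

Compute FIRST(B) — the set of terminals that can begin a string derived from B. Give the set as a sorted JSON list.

FIRST iteration:
round 1:
  A via A→d: +{d}
  B via B→c d: +{c}
  S via S→A B: +{d}
  S via S→a c: +{a}
  FIRST[S]={a,d}  FIRST[A]={d}  FIRST[B]={c}
round 2:
  B via B→S: +{a,d}
  FIRST[S]={a,d}  FIRST[A]={d}  FIRST[B]={a,c,d}
round 3: done
  FIRST[S]={a,d}  FIRST[A]={d}  FIRST[B]={a,c,d}

FIRST(B) = ["a", "c", "d"]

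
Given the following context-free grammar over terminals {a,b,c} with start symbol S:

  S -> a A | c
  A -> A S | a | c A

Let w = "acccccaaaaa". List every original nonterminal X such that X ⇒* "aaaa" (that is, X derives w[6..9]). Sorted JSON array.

Convert to CNF:
  S -> T1 A | c
  A -> A S | T0 A | a
  T0 -> c
  T1 -> a

Fill CYK table bottom-up, restricted to cells inside w[6..9]:
  cell(6,6) a: {A,T1}  orig:{A}
  cell(7,7) a: {A,T1}  orig:{A}
  cell(8,8) a: {A,T1}  orig:{A}
  cell(9,9) a: {A,T1}  orig:{A}
  cell(6,7) aa: {S}
  cell(7,8) aa: {S}
  cell(8,9) aa: {S}
  cell(6,8) aaa: {A}
  cell(7,9) aaa: {A}
  cell(6,9) aaaa: {S}

Original NTs in T[6,9] deriving "aaaa": ["S"]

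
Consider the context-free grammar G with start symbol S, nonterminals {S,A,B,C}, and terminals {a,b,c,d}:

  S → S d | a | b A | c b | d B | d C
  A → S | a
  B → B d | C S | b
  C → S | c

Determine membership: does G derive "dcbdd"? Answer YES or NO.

Convert to CNF:
  S -> S T0 | T0 B | T0 C | T1 A | T2 T1 | a
  A -> S T0 | T0 B | T0 C | T1 A | T2 T1 | a
  B -> B T0 | C S | b
  C -> S T0 | T0 B | T0 C | T1 A | T2 T1 | a | c
  T0 -> d
  T1 -> b
  T2 -> c

CYK table (by increasing span):
  cell(0,0) d: {T0}  orig:{}
  cell(1,1) c: {C,T2}  orig:{C}
  cell(2,2) b: {B,T1}  orig:{B}
  cell(3,3) d: {T0}  orig:{}
  cell(4,4) d: {T0}  orig:{}
  cell(0,1) dc: {A,C,S}
  cell(1,2) cb: {A,C,S}
  cell(2,3) bd: {B}
  cell(3,4) dd: ∅
  cell(0,2) dcb: {A,C,S}
  cell(1,3) cbd: {A,C,S}
  cell(2,4) bdd: {B}
  cell(0,3) dcbd: {A,C,S}
  cell(1,4) cbdd: {A,C,S}
  cell(0,4) dcbdd: {A,C,S}

S ∈ T[0,4] ⇒ YES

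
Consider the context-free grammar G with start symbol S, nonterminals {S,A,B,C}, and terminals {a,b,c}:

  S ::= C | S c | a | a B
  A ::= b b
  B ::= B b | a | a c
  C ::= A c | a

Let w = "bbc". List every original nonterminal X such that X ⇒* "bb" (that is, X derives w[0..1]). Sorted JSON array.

Convert to CNF:
  S -> A T2 | S T2 | T1 B | a
  A -> T0 T0
  B -> B T0 | T1 T2 | a
  C -> A T2 | a
  T0 -> b
  T1 -> a
  T2 -> c

Fill CYK table bottom-up, restricted to cells inside w[0..1]:
  [0..0]={T0}  "b"  orig:{}
  [1..1]={T0}  "b"  orig:{}
  [0..1]={A}  "bb"

Original NTs in T[0,1] deriving "bb": ["A"]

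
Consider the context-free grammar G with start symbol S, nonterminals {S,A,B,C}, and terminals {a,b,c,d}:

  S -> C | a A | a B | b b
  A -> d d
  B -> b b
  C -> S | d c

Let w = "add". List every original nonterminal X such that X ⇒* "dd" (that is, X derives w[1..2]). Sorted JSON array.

CNF form of G:
  S -> T0 T3 | T1 T1 | T2 A | T2 B
  A -> T0 T0
  B -> T1 T1
  C -> T0 T3 | T1 T1 | T2 A | T2 B
  T0 -> d
  T1 -> b
  T2 -> a
  T3 -> c

Fill CYK table bottom-up, restricted to cells inside w[1..2]:
  T[1,1] 'd' = {T0}  orig:{}
  T[2,2] 'd' = {T0}  orig:{}
  T[1,2] 'dd' = {A}

Original NTs in T[1,2] deriving "dd": ["A"]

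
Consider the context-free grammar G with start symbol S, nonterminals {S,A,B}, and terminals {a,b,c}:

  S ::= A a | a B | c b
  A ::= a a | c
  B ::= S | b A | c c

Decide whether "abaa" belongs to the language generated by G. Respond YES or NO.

CNF form of G:
  S -> A T0 | T0 B | T2 T1
  A -> T0 T0 | c
  B -> A T0 | T0 B | T1 A | T2 T1 | T2 T2
  T0 -> a
  T1 -> b
  T2 -> c

Fill CYK table bottom-up:
  [0..0]={T0}  "a"  orig:{}
  [1..1]={T1}  "b"  orig:{}
  [2..2]={T0}  "a"  orig:{}
  [3..3]={T0}  "a"  orig:{}
  [0..1]=∅  "ab"
  [1..2]=∅  "ba"
  [2..3]={A}  "aa"
  [0..2]=∅  "aba"
  [1..3]={B}  "baa"
  [0..3]={B,S}  "abaa"

S ∈ T[0,3] ⇒ YES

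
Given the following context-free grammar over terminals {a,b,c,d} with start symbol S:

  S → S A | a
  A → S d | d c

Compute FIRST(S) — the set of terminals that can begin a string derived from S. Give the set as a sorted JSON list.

FIRST iteration:
[1]
  A via A→d c: +{d}
  S via S→a: +{a}
  FIRST[S]={a}  FIRST[A]={d}
[2]
  A via A→S d: +{a}
  FIRST[S]={a}  FIRST[A]={a,d}
[3] (no change)
  FIRST[S]={a}  FIRST[A]={a,d}

FIRST(S) = ["a"]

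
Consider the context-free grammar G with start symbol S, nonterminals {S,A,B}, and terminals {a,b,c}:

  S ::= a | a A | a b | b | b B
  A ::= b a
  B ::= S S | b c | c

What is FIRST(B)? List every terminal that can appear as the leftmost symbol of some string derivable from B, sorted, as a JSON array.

FIRST sets, iterate to fixpoint:
iter 1:
  A via A→b a: +{b}
  B via B→b c: +{b}
  B via B→c: +{c}
  S via S→a: +{a}
  S via S→b: +{b}
  FIRST[S]={a,b}  FIRST[A]={b}  FIRST[B]={b,c}
iter 2:
  B via B→S S: +{a}
  FIRST[S]={a,b}  FIRST[A]={b}  FIRST[B]={a,b,c}
iter 3: (no change)
  FIRST[S]={a,b}  FIRST[A]={b}  FIRST[B]={a,b,c}

FIRST(B) = ["a", "b", "c"]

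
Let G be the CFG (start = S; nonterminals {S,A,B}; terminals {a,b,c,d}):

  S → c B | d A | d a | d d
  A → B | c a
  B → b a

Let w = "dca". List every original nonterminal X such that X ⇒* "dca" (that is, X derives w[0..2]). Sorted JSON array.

Convert to CNF:
  S -> T2 B | T3 A | T3 T1 | T3 T3
  A -> T0 T1 | T2 T1
  B -> T0 T1
  T0 -> b
  T1 -> a
  T2 -> c
  T3 -> d

CYK table (by increasing span) — only the sub-triangle for w[0..2]:
  cell(0,0) d: {T3}  orig:{}
  cell(1,1) c: {T2}  orig:{}
  cell(2,2) a: {T1}  orig:{}
  cell(0,1) dc: ∅
  cell(1,2) ca: {A}
  cell(0,2) dca: {S}

Original NTs in T[0,2] deriving "dca": ["S"]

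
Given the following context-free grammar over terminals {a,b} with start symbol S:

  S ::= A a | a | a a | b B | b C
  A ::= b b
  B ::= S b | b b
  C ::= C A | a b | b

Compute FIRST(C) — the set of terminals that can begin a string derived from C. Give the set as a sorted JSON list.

FIRST iteration:
round 1:
  A via A→b b: +{b}
  B via B→b b: +{b}
  C via C→a b: +{a}
  C via C→b: +{b}
  S via S→A a: +{b}
  S via S→a: +{a}
  FIRST(S)={a,b}  FIRST(A)={b}  FIRST(B)={b}  FIRST(C)={a,b}
round 2:
  B via B→S b: +{a}
  FIRST(S)={a,b}  FIRST(A)={b}  FIRST(B)={a,b}  FIRST(C)={a,b}
round 3: done
  FIRST(S)={a,b}  FIRST(A)={b}  FIRST(B)={a,b}  FIRST(C)={a,b}

FIRST(C) = ["a", "b"]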